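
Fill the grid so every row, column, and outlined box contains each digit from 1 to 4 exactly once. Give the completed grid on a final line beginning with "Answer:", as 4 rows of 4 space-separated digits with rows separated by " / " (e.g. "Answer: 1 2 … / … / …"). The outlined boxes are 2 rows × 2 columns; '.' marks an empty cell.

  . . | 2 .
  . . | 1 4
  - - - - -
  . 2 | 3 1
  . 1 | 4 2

Step 1. [r2c2∈{3}] r2c2 is down to just 3, so r2c2=3.
Step 2. [r1c1∈{1,4}] r1c1 is the only open cell in row 1 admitting 1 ⇒ r1c1=1.
Step 3. [r4c1∈{3}] r4c1's peers cover all but 3 ⇒ r4c1=3.
Step 4. [r1c4∈{3}] r1c4 has the single candidate 3, so r1c4=3.
Step 5. [r2c1∈{2}] only 2 remains possible at r2c1. So r2c1=2.
Step 6. [r1c2∈{4}] nothing but 4 survives at r1c2 ⇒ r1c2=4.
Step 7. [r3c1∈{4}] r3c1 is down to just 4, so r3c1=4.

Answer: 1 4 2 3 / 2 3 1 4 / 4 2 3 1 / 3 1 4 2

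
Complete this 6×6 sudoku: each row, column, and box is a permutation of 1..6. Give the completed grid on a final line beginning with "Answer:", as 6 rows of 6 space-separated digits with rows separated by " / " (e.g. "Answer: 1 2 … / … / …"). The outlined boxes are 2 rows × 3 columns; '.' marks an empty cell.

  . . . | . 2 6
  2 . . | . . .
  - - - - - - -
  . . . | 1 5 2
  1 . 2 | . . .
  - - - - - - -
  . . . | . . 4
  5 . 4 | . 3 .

Step 1. [r2c6∈{1,3,5}] across col 6, 5 lands solely at r2c6, so r2c6=5.
Step 2. [r2c5∈{1,4}] 1 has one home in box 2: r2c5, so r2c5=1.
Step 3. [r5c5∈{6}] only 6 remains possible at r5c5 ⇒ r5c5=6.
Step 4. [r3c1∈{3,4,6}] across col 1, 6 lands solely at r3c1 ⇒ r3c1=6.
Step 5. [r3c3∈{3}] r3c3's peers cover all but 3. So r3c3=3.
Step 6. [r1c1∈{3,4}] col 1 places 4 nowhere but r1c1. So r1c1=4.
Step 7. [r5c3∈{1}] only 1 remains possible at r5c3, so r5c3=1.
Step 8. [r1c4∈{3}] r1c4 is down to just 3, so r1c4=3.
Step 9. [r2c2∈{3,6}] across row 2, 3 lands solely at r2c2 ⇒ r2c2=3.
Step 10. [r6c4∈{2}] only 2 remains possible at r6c4. So r6c4=2.
Step 11. [r4c2∈{4,5}] r4c2 is the only open cell in row 4 admitting 5, so r4c2=5.
Step 12. [r4c4∈{4,6}] r4c4 is the only open cell in row 4 admitting 6 ⇒ r4c4=6.
Step 13. [r3c2∈{4}] nothing but 4 survives at r3c2. So r3c2=4.
Step 14. [r2c4∈{4}] r2c4's peers cover all but 4. So r2c4=4.
Step 15. [r4c6∈{3}] r4c6's peers cover all but 3, so r4c6=3.
Step 16. [r6c6∈{1}] r6c6 is down to just 1, so r6c6=1.
Step 17. [r4c5∈{4}] only 4 remains possible at r4c5. So r4c5=4.
Step 18. [r5c2∈{2}] nothing but 2 survives at r5c2. So r5c2=2.
Step 19. [r1c3∈{5}] only 5 remains possible at r1c3 ⇒ r1c3=5.
Step 20. [r6c2∈{6}] only 6 remains possible at r6c2. So r6c2=6.
Step 21. [r1c2∈{1}] nothing but 1 survives at r1c2. So r1c2=1.
Step 22. [r5c1∈{3}] r5c1 has the single candidate 3 ⇒ r5c1=3.
Step 23. [r2c3∈{6}] r2c3 has the single candidate 6. So r2c3=6.
Step 24. [r5c4∈{5}] nothing but 5 survives at r5c4 ⇒ r5c4=5.

Answer: 4 1 5 3 2 6 / 2 3 6 4 1 5 / 6 4 3 1 5 2 / 1 5 2 6 4 3 / 3 2 1 5 6 4 / 5 6 4 2 3 1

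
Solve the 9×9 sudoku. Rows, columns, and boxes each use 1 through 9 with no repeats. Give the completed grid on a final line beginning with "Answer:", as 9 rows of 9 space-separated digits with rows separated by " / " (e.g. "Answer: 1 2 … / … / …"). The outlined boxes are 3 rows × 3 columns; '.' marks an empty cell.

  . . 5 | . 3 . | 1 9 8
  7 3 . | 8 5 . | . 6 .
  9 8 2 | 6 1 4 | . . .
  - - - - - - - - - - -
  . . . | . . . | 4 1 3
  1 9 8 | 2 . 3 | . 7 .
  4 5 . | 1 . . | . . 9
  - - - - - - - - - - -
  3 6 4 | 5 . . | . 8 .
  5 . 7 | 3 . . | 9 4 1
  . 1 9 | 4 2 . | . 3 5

Step 1. [r4c6∈{5,6,7,8,9}] r4c6 is the only open cell in row 4 admitting 5 ⇒ r4c6=5.
Step 2. [r4c5∈{6,7,8,9}] in row 4, 8 fits only at r4c5 ⇒ r4c5=8.
Step 3. [r8c5∈{6}] nothing but 6 survives at r8c5 ⇒ r8c5=6.
Step 4. [r2c7∈{2}] r2c7 is down to just 2, so r2c7=2.
Step 5. [r7c7∈{7}] r7c7 is down to just 7. So r7c7=7.
Step 6. [r6c6∈{6,7}] r6c6 is the only open cell in col 6 admitting 6 ⇒ r6c6=6.
Step 7. [r5c7∈{5,6}] 5 has one home in row 5: r5c7 ⇒ r5c7=5.
Step 8. [r9c6∈{7,8}] 7 has one home in row 9: r9c6, so r9c6=7.
Step 9. [r4c2∈{2,7}] across col 2, 7 lands solely at r4c2, so r4c2=7.
Step 10. [r4c3∈{6}] only 6 remains possible at r4c3 ⇒ r4c3=6.
Step 11. [r7c6∈{1,9}] in row 7, 1 fits only at r7c6, so r7c6=1.
Step 12. [r4c1∈{2}] r4c1's peers cover all but 2. So r4c1=2.
Step 13. [r3c9∈{7}] r3c9's peers cover all but 7, so r3c9=7.
Step 14. [r2c3∈{1}] r2c3's peers cover all but 1, so r2c3=1.
Step 15. [r1c4∈{7}] r1c4 is down to just 7, so r1c4=7.
Step 16. [r6c5∈{7}] only 7 remains possible at r6c5, so r6c5=7.
Step 17. [r6c3∈{3}] r6c3 is down to just 3. So r6c3=3.
Step 18. [r3c8∈{5}] r3c8 is down to just 5 ⇒ r3c8=5.
Step 19. [r5c9∈{6}] r5c9's peers cover all but 6. So r5c9=6.
Step 20. [r2c9∈{4}] r2c9 is down to just 4 ⇒ r2c9=4.
Step 21. [r7c5∈{9}] r7c5 has the single candidate 9, so r7c5=9.
Step 22. [r9c7∈{6}] r9c7's peers cover all but 6, so r9c7=6.
Step 23. [r1c2∈{4}] only 4 remains possible at r1c2 ⇒ r1c2=4.
Step 24. [r1c6∈{2}] only 2 remains possible at r1c6 ⇒ r1c6=2.
Step 25. [r9c1∈{8}] nothing but 8 survives at r9c1 ⇒ r9c1=8.
Step 26. [r3c7∈{3}] r3c7's peers cover all but 3. So r3c7=3.
Step 27. [r1c1∈{6}] r1c1's peers cover all but 6 ⇒ r1c1=6.
Step 28. [r5c5∈{4}] nothing but 4 survives at r5c5. So r5c5=4.
Step 29. [r8c2∈{2}] only 2 remains possible at r8c2, so r8c2=2.
Step 30. [r4c4∈{9}] r4c4's peers cover all but 9. So r4c4=9.
Step 31. [r6c7∈{8}] r6c7 has the single candidate 8. So r6c7=8.
Step 32. [r6c8∈{2}] only 2 remains possible at r6c8. So r6c8=2.
Step 33. [r2c6∈{9}] r2c6 has the single candidate 9. So r2c6=9.
Step 34. [r7c9∈{2}] r7c9 is down to just 2, so r7c9=2.
Step 35. [r8c6∈{8}] r8c6 is down to just 8. So r8c6=8.

Answer: 6 4 5 7 3 2 1 9 8 / 7 3 1 8 5 9 2 6 4 / 9 8 2 6 1 4 3 5 7 / 2 7 6 9 8 5 4 1 3 / 1 9 8 2 4 3 5 7 6 / 4 5 3 1 7 6 8 2 9 / 3 6 4 5 9 1 7 8 2 / 5 2 7 3 6 8 9 4 1 / 8 1 9 4 2 7 6 3 5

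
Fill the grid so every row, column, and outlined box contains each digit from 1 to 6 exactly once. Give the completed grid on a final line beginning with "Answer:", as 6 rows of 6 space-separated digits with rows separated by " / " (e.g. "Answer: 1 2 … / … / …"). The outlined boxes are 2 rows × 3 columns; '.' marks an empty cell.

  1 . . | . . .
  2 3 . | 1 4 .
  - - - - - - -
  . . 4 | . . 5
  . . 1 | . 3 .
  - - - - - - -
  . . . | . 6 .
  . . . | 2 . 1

Step 1. [r3c4∈{6}] r3c4 is down to just 6. So r3c4=6.
Step 2. [r2c3∈{5,6}] row 2 places 5 nowhere but r2c3 ⇒ r2c3=5.
Step 3. [r6c5∈{5}] only 5 remains possible at r6c5. So r6c5=5.
Step 4. [r1c2∈{4,6}] row 1 places 4 nowhere but r1c2, so r1c2=4.
Step 5. [r6c1∈{3,4,6}] 4 has one home in row 6: r6c1. So r6c1=4.
Step 6. [r3c2∈{2}] only 2 remains possible at r3c2. So r3c2=2.
Step 7. [r6c3∈{3,6}] across row 6, 3 lands solely at r6c3, so r6c3=3.
Step 8. [r4c6∈{2,4}] r4c6 is the only open cell in row 4 admitting 2 ⇒ r4c6=2.
Step 9. [r5c6∈{3,4}] col 6 places 4 nowhere but r5c6, so r5c6=4.
Step 10. [r1c6∈{3,6}] r1c6 is the only open cell in col 6 admitting 3 ⇒ r1c6=3.
Step 11. [r4c1∈{5,6}] 6 has one home in col 1: r4c1. So r4c1=6.
Step 12. [r4c2∈{5}] r4c2's peers cover all but 5, so r4c2=5.
Step 13. [r3c1∈{3}] r3c1's peers cover all but 3 ⇒ r3c1=3.
Step 14. [r2c6∈{6}] only 6 remains possible at r2c6 ⇒ r2c6=6.
Step 15. [r4c4∈{4}] r4c4's peers cover all but 4. So r4c4=4.
Step 16. [r1c4∈{5}] r1c4's peers cover all but 5. So r1c4=5.
Step 17. [r1c3∈{6}] r1c3's peers cover all but 6 ⇒ r1c3=6.
Step 18. [r6c2∈{6}] r6c2's peers cover all but 6, so r6c2=6.
Step 19. [r5c2∈{1}] nothing but 1 survives at r5c2 ⇒ r5c2=1.
Step 20. [r5c3∈{2}] r5c3's peers cover all but 2 ⇒ r5c3=2.
Step 21. [r5c4∈{3}] nothing but 3 survives at r5c4 ⇒ r5c4=3.
Step 22. [r5c1∈{5}] nothing but 5 survives at r5c1, so r5c1=5.
Step 23. [r1c5∈{2}] r1c5 is down to just 2, so r1c5=2.
Step 24. [r3c5∈{1}] only 1 remains possible at r3c5 ⇒ r3c5=1.

Answer: 1 4 6 5 2 3 / 2 3 5 1 4 6 / 3 2 4 6 1 5 / 6 5 1 4 3 2 / 5 1 2 3 6 4 / 4 6 3 2 5 1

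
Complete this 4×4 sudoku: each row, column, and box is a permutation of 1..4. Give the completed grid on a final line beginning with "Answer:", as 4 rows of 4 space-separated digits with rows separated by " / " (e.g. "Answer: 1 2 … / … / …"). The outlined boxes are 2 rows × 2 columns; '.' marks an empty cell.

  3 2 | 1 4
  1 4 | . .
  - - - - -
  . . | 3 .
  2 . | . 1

Step 1. [r3c4∈{2}] nothing but 2 survives at r3c4 ⇒ r3c4=2.
Step 2. [r4c2∈{3}] only 3 remains possible at r4c2 ⇒ r4c2=3.
Step 3. [r3c1∈{4}] nothing but 4 survives at r3c1, so r3c1=4.
Step 4. [r4c3∈{4}] r4c3 is down to just 4. So r4c3=4.
Step 5. [r3c2∈{1}] r3c2 is down to just 1. So r3c2=1.
Step 6. [r2c4∈{3}] r2c4's peers cover all but 3. So r2c4=3.
Step 7. [r2c3∈{2}] only 2 remains possible at r2c3. So r2c3=2.

Answer: 3 2 1 4 / 1 4 2 3 / 4 1 3 2 / 2 3 4 1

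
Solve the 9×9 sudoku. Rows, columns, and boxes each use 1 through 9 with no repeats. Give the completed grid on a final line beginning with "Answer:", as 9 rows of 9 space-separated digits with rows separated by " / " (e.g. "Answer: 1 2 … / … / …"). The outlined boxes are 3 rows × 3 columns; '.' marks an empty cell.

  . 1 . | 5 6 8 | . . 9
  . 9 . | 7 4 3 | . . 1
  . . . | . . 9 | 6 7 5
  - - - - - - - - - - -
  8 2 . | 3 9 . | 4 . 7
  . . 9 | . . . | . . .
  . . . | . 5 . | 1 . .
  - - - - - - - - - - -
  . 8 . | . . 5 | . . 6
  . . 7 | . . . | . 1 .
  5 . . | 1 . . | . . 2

Step 1. [r8c9∈{3,4,8}] in col 9, 4 fits only at r8c9 ⇒ r8c9=4.
Step 2. [r5c2∈{3,4,5,6,7}] 5 has one home in col 2: r5c2 ⇒ r5c2=5.
Step 3. [r3c4∈{2}] r3c4 has the single candidate 2. So r3c4=2.
Step 4. [r6c8∈{2,3,6,8,9}] r6c8 is the only open cell in row 6 admitting 9. So r6c8=9.
Step 5. [r7c8∈{3}] r7c8's peers cover all but 3, so r7c8=3.
Step 6. [r6c6∈{2,4,6,7}] row 6 places 2 nowhere but r6c6 ⇒ r6c6=2.
Step 7. [r8c6∈{6}] r8c6's peers cover all but 6, so r8c6=6.
Step 8. [r8c2∈{3}] r8c2 has the single candidate 3 ⇒ r8c2=3.
Step 9. [r3c2∈{4}] r3c2 has the single candidate 4, so r3c2=4.
Step 10. [r9c8∈{8}] r9c8 is down to just 8, so r9c8=8.
Step 11. [r2c8∈{2}] r2c8's peers cover all but 2, so r2c8=2.
Step 12. [r3c1∈{3}] r3c1 is down to just 3, so r3c1=3.
Step 13. [r6c2∈{6,7}] col 2 places 7 nowhere but r6c2 ⇒ r6c2=7.
Step 14. [r2c1∈{6}] only 6 remains possible at r2c1 ⇒ r2c1=6.
Step 15. [r6c1∈{4}] nothing but 4 survives at r6c1. So r6c1=4.
Step 16. [r5c1∈{1}] only 1 remains possible at r5c1. So r5c1=1.
Step 17. [r4c3∈{6}] r4c3 is down to just 6. So r4c3=6.
Step 18. [r9c7∈{7,9}] across row 9, 9 lands solely at r9c7, so r9c7=9.
Step 19. [r7c3∈{1,2,4}] 1 has one home in row 7: r7c3 ⇒ r7c3=1.
Step 20. [r7c4∈{4,9}] across row 7, 4 lands solely at r7c4, so r7c4=4.
Step 21. [r9c6∈{7}] only 7 remains possible at r9c6. So r9c6=7.
Step 22. [r7c1∈{2,9}] across row 7, 9 lands solely at r7c1. So r7c1=9.
Step 23. [r8c1∈{2}] r8c1 has the single candidate 2. So r8c1=2.
Step 24. [r5c7∈{2,3,8}] across row 5, 2 lands solely at r5c7, so r5c7=2.
Step 25. [r8c5∈{8}] r8c5's peers cover all but 8, so r8c5=8.
Step 26. [r6c4∈{6,8}] 6 has one home in row 6: r6c4 ⇒ r6c4=6.
Step 27. [r6c9∈{3,8}] r6c9 is the only open cell in row 6 admitting 8, so r6c9=8.
Step 28. [r3c3∈{8}] only 8 remains possible at r3c3. So r3c3=8.
Step 29. [r5c6∈{4}] nothing but 4 survives at r5c6 ⇒ r5c6=4.
Step 30. [r1c8∈{4}] nothing but 4 survives at r1c8, so r1c8=4.
Step 31. [r1c3∈{2}] r1c3 has the single candidate 2. So r1c3=2.
Step 32. [r5c9∈{3}] r5c9 is down to just 3, so r5c9=3.
Step 33. [r1c7∈{3}] r1c7's peers cover all but 3. So r1c7=3.
Step 34. [r5c4∈{8}] r5c4 is down to just 8 ⇒ r5c4=8.
Step 35. [r6c3∈{3}] r6c3 is down to just 3, so r6c3=3.
Step 36. [r2c3∈{5}] r2c3 is down to just 5 ⇒ r2c3=5.
Step 37. [r7c5∈{2}] r7c5 has the single candidate 2. So r7c5=2.
Step 38. [r4c6∈{1}] r4c6's peers cover all but 1 ⇒ r4c6=1.
Step 39. [r4c8∈{5}] r4c8 has the single candidate 5. So r4c8=5.
Step 40. [r9c3∈{4}] r9c3's peers cover all but 4 ⇒ r9c3=4.
Step 41. [r9c2∈{6}] nothing but 6 survives at r9c2. So r9c2=6.
Step 42. [r2c7∈{8}] nothing but 8 survives at r2c7, so r2c7=8.
Step 43. [r1c1∈{7}] r1c1 is down to just 7 ⇒ r1c1=7.
Step 44. [r3c5∈{1}] r3c5 is down to just 1, so r3c5=1.
Step 45. [r9c5∈{3}] r9c5's peers cover all but 3, so r9c5=3.
Step 46. [r8c4∈{9}] nothing but 9 survives at r8c4, so r8c4=9.
Step 47. [r8c7∈{5}] r8c7 has the single candidate 5, so r8c7=5.
Step 48. [r5c5∈{7}] r5c5 is down to just 7, so r5c5=7.
Step 49. [r7c7∈{7}] r7c7's peers cover all but 7. So r7c7=7.
Step 50. [r5c8∈{6}] only 6 remains possible at r5c8 ⇒ r5c8=6.

Answer: 7 1 2 5 6 8 3 4 9 / 6 9 5 7 4 3 8 2 1 / 3 4 8 2 1 9 6 7 5 / 8 2 6 3 9 1 4 5 7 / 1 5 9 8 7 4 2 6 3 / 4 7 3 6 5 2 1 9 8 / 9 8 1 4 2 5 7 3 6 / 2 3 7 9 8 6 5 1 4 / 5 6 4 1 3 7 9 8 2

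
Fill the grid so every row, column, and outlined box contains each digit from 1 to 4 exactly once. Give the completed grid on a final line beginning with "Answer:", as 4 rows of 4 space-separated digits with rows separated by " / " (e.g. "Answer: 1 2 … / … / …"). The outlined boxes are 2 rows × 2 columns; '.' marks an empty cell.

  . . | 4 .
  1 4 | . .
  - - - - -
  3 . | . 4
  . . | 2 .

Step 1. [r1c4∈{1,2,3}] r1c4 is the only open cell in row 1 admitting 1 ⇒ r1c4=1.
Step 2. [r3c2∈{1,2}] 2 has one home in row 3: r3c2 ⇒ r3c2=2.
Step 3. [r2c3∈{3}] nothing but 3 survives at r2c3. So r2c3=3.
Step 4. [r4c1∈{4}] nothing but 4 survives at r4c1, so r4c1=4.
Step 5. [r3c3∈{1}] only 1 remains possible at r3c3, so r3c3=1.
Step 6. [r4c4∈{3}] r4c4 is down to just 3, so r4c4=3.
Step 7. [r2c4∈{2}] only 2 remains possible at r2c4, so r2c4=2.
Step 8. [r1c2∈{3}] r1c2's peers cover all but 3, so r1c2=3.
Step 9. [r4c2∈{1}] r4c2 has the single candidate 1. So r4c2=1.
Step 10. [r1c1∈{2}] r1c1's peers cover all but 2, so r1c1=2.

Answer: 2 3 4 1 / 1 4 3 2 / 3 2 1 4 / 4 1 2 3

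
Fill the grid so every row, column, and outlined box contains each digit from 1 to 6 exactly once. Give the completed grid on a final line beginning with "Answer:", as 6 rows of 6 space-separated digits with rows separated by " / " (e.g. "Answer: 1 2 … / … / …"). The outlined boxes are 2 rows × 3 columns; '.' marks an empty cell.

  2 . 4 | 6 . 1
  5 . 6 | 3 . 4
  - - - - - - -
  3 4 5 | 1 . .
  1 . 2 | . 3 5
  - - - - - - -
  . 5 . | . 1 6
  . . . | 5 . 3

Step 1. [r6c2∈{1,2,6}] 2 has one home in col 2: r6c2 ⇒ r6c2=2.
Step 2. [r6c5∈{4}] r6c5 is down to just 4, so r6c5=4.
Step 3. [r3c6∈{2}] only 2 remains possible at r3c6 ⇒ r3c6=2.
Step 4. [r3c5∈{6}] only 6 remains possible at r3c5, so r3c5=6.
Step 5. [r5c1∈{4}] r5c1 is down to just 4, so r5c1=4.
Step 6. [r2c5∈{2}] r2c5 has the single candidate 2 ⇒ r2c5=2.
Step 7. [r5c4∈{2}] only 2 remains possible at r5c4. So r5c4=2.
Step 8. [r1c2∈{3}] nothing but 3 survives at r1c2 ⇒ r1c2=3.
Step 9. [r6c3∈{1}] only 1 remains possible at r6c3, so r6c3=1.
Step 10. [r2c2∈{1}] r2c2's peers cover all but 1, so r2c2=1.
Step 11. [r4c4∈{4}] r4c4 has the single candidate 4, so r4c4=4.
Step 12. [r5c3∈{3}] r5c3 has the single candidate 3, so r5c3=3.
Step 13. [r6c1∈{6}] only 6 remains possible at r6c1. So r6c1=6.
Step 14. [r1c5∈{5}] r1c5 is down to just 5. So r1c5=5.
Step 15. [r4c2∈{6}] only 6 remains possible at r4c2 ⇒ r4c2=6.

Answer: 2 3 4 6 5 1 / 5 1 6 3 2 4 / 3 4 5 1 6 2 / 1 6 2 4 3 5 / 4 5 3 2 1 6 / 6 2 1 5 4 3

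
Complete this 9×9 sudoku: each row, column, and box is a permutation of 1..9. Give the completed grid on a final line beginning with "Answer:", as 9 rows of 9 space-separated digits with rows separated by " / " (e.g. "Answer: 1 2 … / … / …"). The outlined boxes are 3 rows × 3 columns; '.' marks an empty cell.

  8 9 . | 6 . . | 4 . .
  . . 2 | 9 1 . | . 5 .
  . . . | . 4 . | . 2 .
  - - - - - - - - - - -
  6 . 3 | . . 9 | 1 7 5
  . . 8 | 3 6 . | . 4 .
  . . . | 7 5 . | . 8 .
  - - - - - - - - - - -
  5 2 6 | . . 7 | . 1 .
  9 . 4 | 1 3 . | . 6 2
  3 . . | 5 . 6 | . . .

Step 1. [r8c6∈{8}] r8c6 has the single candidate 8, so r8c6=8.
Step 2. [r5c9∈{9}] nothing but 9 survives at r5c9. So r5c9=9.
Step 3. [r8c2∈{7}] r8c2 has the single candidate 7. So r8c2=7.
Step 4. [r3c7∈{3,6,7,8,9}] r3c7 is the only open cell in row 3 admitting 9, so r3c7=9.
Step 5. [r6c6∈{1,2,4}] 4 has one home in col 6: r6c6, so r6c6=4.
Step 6. [r6c2∈{1}] only 1 remains possible at r6c2, so r6c2=1.
Step 7. [r1c8∈{3}] only 3 remains possible at r1c8 ⇒ r1c8=3.
Step 8. [r3c1∈{1,7}] col 1 places 1 nowhere but r3c1, so r3c1=1.
Step 9. [r4c4∈{2,8}] across col 4, 2 lands solely at r4c4, so r4c4=2.
Step 10. [r1c5∈{2,7}] across col 5, 7 lands solely at r1c5, so r1c5=7.
Step 11. [r9c9∈{4,7,8}] in row 9, 4 fits only at r9c9, so r9c9=4.
Step 12. [r3c3∈{5,7}] 7 has one home in col 3: r3c3 ⇒ r3c3=7.
Step 13. [r2c9∈{6,7,8}] 7 has one home in col 9: r2c9 ⇒ r2c9=7.
Step 14. [r2c7∈{6,8}] in row 2, 8 fits only at r2c7. So r2c7=8.
Step 15. [r6c7∈{2,3,6}] in col 7, 6 fits only at r6c7. So r6c7=6.
Step 16. [r2c2∈{3,4,6}] row 2 places 6 nowhere but r2c2 ⇒ r2c2=6.
Step 17. [r1c3∈{5}] r1c3 has the single candidate 5. So r1c3=5.
Step 18. [r9c8∈{9}] r9c8 is down to just 9, so r9c8=9.
Step 19. [r2c6∈{3}] r2c6's peers cover all but 3, so r2c6=3.
Step 20. [r7c7∈{3}] r7c7 is down to just 3, so r7c7=3.
Step 21. [r5c1∈{2,7}] r5c1 is the only open cell in row 5 admitting 7. So r5c1=7.
Step 22. [r9c3∈{1}] r9c3's peers cover all but 1 ⇒ r9c3=1.
Step 23. [r9c7∈{7}] r9c7's peers cover all but 7, so r9c7=7.
Step 24. [r3c4∈{8}] r3c4's peers cover all but 8. So r3c4=8.
Step 25. [r6c1∈{2}] r6c1's peers cover all but 2. So r6c1=2.
Step 26. [r6c3∈{9}] r6c3's peers cover all but 9 ⇒ r6c3=9.
Step 27. [r3c2∈{3}] only 3 remains possible at r3c2, so r3c2=3.
Step 28. [r1c9∈{1}] nothing but 1 survives at r1c9. So r1c9=1.
Step 29. [r7c9∈{8}] nothing but 8 survives at r7c9. So r7c9=8.
Step 30. [r7c5∈{9}] nothing but 9 survives at r7c5 ⇒ r7c5=9.
Step 31. [r2c1∈{4}] r2c1 is down to just 4, so r2c1=4.
Step 32. [r1c6∈{2}] r1c6 has the single candidate 2 ⇒ r1c6=2.
Step 33. [r4c2∈{4}] nothing but 4 survives at r4c2 ⇒ r4c2=4.
Step 34. [r8c7∈{5}] r8c7 is down to just 5. So r8c7=5.
Step 35. [r6c9∈{3}] r6c9 has the single candidate 3, so r6c9=3.
Step 36. [r9c5∈{2}] only 2 remains possible at r9c5. So r9c5=2.
Step 37. [r4c5∈{8}] only 8 remains possible at r4c5, so r4c5=8.
Step 38. [r5c7∈{2}] nothing but 2 survives at r5c7. So r5c7=2.
Step 39. [r5c2∈{5}] only 5 remains possible at r5c2, so r5c2=5.
Step 40. [r9c2∈{8}] r9c2's peers cover all but 8, so r9c2=8.
Step 41. [r7c4∈{4}] only 4 remains possible at r7c4. So r7c4=4.
Step 42. [r3c9∈{6}] nothing but 6 survives at r3c9 ⇒ r3c9=6.
Step 43. [r3c6∈{5}] r3c6 has the single candidate 5. So r3c6=5.
Step 44. [r5c6∈{1}] only 1 remains possible at r5c6 ⇒ r5c6=1.

Answer: 8 9 5 6 7 2 4 3 1 / 4 6 2 9 1 3 8 5 7 / 1 3 7 8 4 5 9 2 6 / 6 4 3 2 8 9 1 7 5 / 7 5 8 3 6 1 2 4 9 / 2 1 9 7 5 4 6 8 3 / 5 2 6 4 9 7 3 1 8 / 9 7 4 1 3 8 5 6 2 / 3 8 1 5 2 6 7 9 4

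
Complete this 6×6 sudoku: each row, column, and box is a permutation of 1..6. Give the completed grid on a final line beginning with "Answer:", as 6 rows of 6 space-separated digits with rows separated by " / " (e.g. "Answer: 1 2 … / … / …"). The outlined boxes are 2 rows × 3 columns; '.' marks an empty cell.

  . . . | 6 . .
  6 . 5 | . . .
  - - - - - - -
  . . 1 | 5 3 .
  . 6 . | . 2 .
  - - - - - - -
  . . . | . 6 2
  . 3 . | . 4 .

Step 1. [r2c5∈{1}] r2c5 is down to just 1. So r2c5=1.
Step 2. [r5c3∈{4}] r5c3 is down to just 4 ⇒ r5c3=4.
Step 3. [r6c4∈{1}] r6c4 is down to just 1. So r6c4=1.
Step 4. [r4c4∈{4}] only 4 remains possible at r4c4. So r4c4=4.
Step 5. [r5c2∈{1,5}] r5c2 is the only open cell in col 2 admitting 5 ⇒ r5c2=5.
Step 6. [r1c2∈{1,2,4}] in col 2, 1 fits only at r1c2, so r1c2=1.
Step 7. [r6c1∈{2}] r6c1 is down to just 2, so r6c1=2.
Step 8. [r1c3∈{2,3}] across row 1, 2 lands solely at r1c3, so r1c3=2.
Step 9. [r2c2∈{4}] nothing but 4 survives at r2c2. So r2c2=4.
Step 10. [r1c6∈{3,4,5}] row 1 places 4 nowhere but r1c6. So r1c6=4.
Step 11. [r4c1∈{3,5}] r4c1 is the only open cell in row 4 admitting 5, so r4c1=5.
Step 12. [r2c4∈{2,3}] across row 2, 2 lands solely at r2c4, so r2c4=2.
Step 13. [r3c6∈{6}] only 6 remains possible at r3c6, so r3c6=6.
Step 14. [r6c3∈{6}] r6c3 has the single candidate 6. So r6c3=6.
Step 15. [r5c4∈{3}] only 3 remains possible at r5c4 ⇒ r5c4=3.
Step 16. [r1c5∈{5}] r1c5 has the single candidate 5. So r1c5=5.
Step 17. [r1c1∈{3}] r1c1's peers cover all but 3 ⇒ r1c1=3.
Step 18. [r3c1∈{4}] r3c1 is down to just 4, so r3c1=4.
Step 19. [r5c1∈{1}] r5c1's peers cover all but 1, so r5c1=1.
Step 20. [r4c3∈{3}] only 3 remains possible at r4c3 ⇒ r4c3=3.
Step 21. [r4c6∈{1}] r4c6's peers cover all but 1. So r4c6=1.
Step 22. [r2c6∈{3}] r2c6 is down to just 3, so r2c6=3.
Step 23. [r3c2∈{2}] nothing but 2 survives at r3c2 ⇒ r3c2=2.
Step 24. [r6c6∈{5}] nothing but 5 survives at r6c6 ⇒ r6c6=5.

Answer: 3 1 2 6 5 4 / 6 4 5 2 1 3 / 4 2 1 5 3 6 / 5 6 3 4 2 1 / 1 5 4 3 6 2 / 2 3 6 1 4 5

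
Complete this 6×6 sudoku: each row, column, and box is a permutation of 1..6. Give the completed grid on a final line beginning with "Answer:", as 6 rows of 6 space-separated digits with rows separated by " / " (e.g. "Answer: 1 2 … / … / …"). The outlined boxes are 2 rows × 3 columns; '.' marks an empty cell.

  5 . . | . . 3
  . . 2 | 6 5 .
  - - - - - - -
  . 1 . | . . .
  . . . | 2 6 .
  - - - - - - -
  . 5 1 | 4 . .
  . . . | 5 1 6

Step 1. [r3c1∈{2,3,4,6}] across row 3, 2 lands solely at r3c1, so r3c1=2.
Step 2. [r3c3∈{3,4,5,6}] in row 3, 6 fits only at r3c3. So r3c3=6.
Step 3. [r1c3∈{4}] only 4 remains possible at r1c3 ⇒ r1c3=4.
Step 4. [r6c3∈{3}] only 3 remains possible at r6c3, so r6c3=3.
Step 5. [r4c6∈{1,4,5}] r4c6 is the only open cell in row 4 admitting 1 ⇒ r4c6=1.
Step 6. [r3c5∈{3,4}] r3c5 is the only open cell in col 5 admitting 4 ⇒ r3c5=4.
Step 7. [r6c1∈{4}] nothing but 4 survives at r6c1. So r6c1=4.
Step 8. [r2c2∈{3}] r2c2 is down to just 3. So r2c2=3.
Step 9. [r5c6∈{2}] only 2 remains possible at r5c6 ⇒ r5c6=2.
Step 10. [r4c1∈{3}] r4c1 has the single candidate 3, so r4c1=3.
Step 11. [r3c4∈{3}] r3c4 has the single candidate 3, so r3c4=3.
Step 12. [r3c6∈{5}] r3c6 is down to just 5, so r3c6=5.
Step 13. [r2c6∈{4}] only 4 remains possible at r2c6 ⇒ r2c6=4.
Step 14. [r1c4∈{1}] nothing but 1 survives at r1c4, so r1c4=1.
Step 15. [r5c5∈{3}] r5c5 has the single candidate 3 ⇒ r5c5=3.
Step 16. [r4c3∈{5}] r4c3 is down to just 5. So r4c3=5.
Step 17. [r4c2∈{4}] r4c2's peers cover all but 4, so r4c2=4.
Step 18. [r6c2∈{2}] r6c2 is down to just 2 ⇒ r6c2=2.
Step 19. [r2c1∈{1}] nothing but 1 survives at r2c1 ⇒ r2c1=1.
Step 20. [r1c5∈{2}] nothing but 2 survives at r1c5 ⇒ r1c5=2.
Step 21. [r1c2∈{6}] r1c2's peers cover all but 6, so r1c2=6.
Step 22. [r5c1∈{6}] only 6 remains possible at r5c1, so r5c1=6.

Answer: 5 6 4 1 2 3 / 1 3 2 6 5 4 / 2 1 6 3 4 5 / 3 4 5 2 6 1 / 6 5 1 4 3 2 / 4 2 3 5 1 6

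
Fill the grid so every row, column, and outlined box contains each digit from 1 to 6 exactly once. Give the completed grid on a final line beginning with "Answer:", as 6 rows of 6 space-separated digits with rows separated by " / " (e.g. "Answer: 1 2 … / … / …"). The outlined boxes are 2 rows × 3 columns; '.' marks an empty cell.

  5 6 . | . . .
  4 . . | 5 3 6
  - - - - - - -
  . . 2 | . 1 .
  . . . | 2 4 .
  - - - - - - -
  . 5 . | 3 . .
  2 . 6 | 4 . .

Step 1. [r2c3∈{1}] r2c3 has the single candidate 1 ⇒ r2c3=1.
Step 2. [r5c1∈{1}] r5c1's peers cover all but 1. So r5c1=1.
Step 3. [r3c6∈{3,5}] in row 3, 5 fits only at r3c6, so r3c6=5.
Step 4. [r4c6∈{3}] only 3 remains possible at r4c6, so r4c6=3.
Step 5. [r1c6∈{1,2,4}] across row 1, 4 lands solely at r1c6 ⇒ r1c6=4.
Step 6. [r3c1∈{3,6}] col 1 places 3 nowhere but r3c1. So r3c1=3.
Step 7. [r5c6∈{2}] nothing but 2 survives at r5c6. So r5c6=2.
Step 8. [r1c3∈{3}] r1c3 has the single candidate 3. So r1c3=3.
Step 9. [r3c2∈{4}] r3c2 has the single candidate 4, so r3c2=4.
Step 10. [r3c4∈{6}] only 6 remains possible at r3c4 ⇒ r3c4=6.
Step 11. [r6c6∈{1}] nothing but 1 survives at r6c6, so r6c6=1.
Step 12. [r6c2∈{3}] r6c2 has the single candidate 3, so r6c2=3.
Step 13. [r2c2∈{2}] r2c2 is down to just 2. So r2c2=2.
Step 14. [r5c3∈{4}] r5c3 is down to just 4. So r5c3=4.
Step 15. [r6c5∈{5}] r6c5 is down to just 5 ⇒ r6c5=5.
Step 16. [r1c5∈{2}] r1c5's peers cover all but 2. So r1c5=2.
Step 17. [r4c1∈{6}] r4c1 is down to just 6 ⇒ r4c1=6.
Step 18. [r1c4∈{1}] r1c4's peers cover all but 1 ⇒ r1c4=1.
Step 19. [r4c3∈{5}] r4c3 has the single candidate 5, so r4c3=5.
Step 20. [r5c5∈{6}] only 6 remains possible at r5c5 ⇒ r5c5=6.
Step 21. [r4c2∈{1}] nothing but 1 survives at r4c2. So r4c2=1.

Answer: 5 6 3 1 2 4 / 4 2 1 5 3 6 / 3 4 2 6 1 5 / 6 1 5 2 4 3 / 1 5 4 3 6 2 / 2 3 6 4 5 1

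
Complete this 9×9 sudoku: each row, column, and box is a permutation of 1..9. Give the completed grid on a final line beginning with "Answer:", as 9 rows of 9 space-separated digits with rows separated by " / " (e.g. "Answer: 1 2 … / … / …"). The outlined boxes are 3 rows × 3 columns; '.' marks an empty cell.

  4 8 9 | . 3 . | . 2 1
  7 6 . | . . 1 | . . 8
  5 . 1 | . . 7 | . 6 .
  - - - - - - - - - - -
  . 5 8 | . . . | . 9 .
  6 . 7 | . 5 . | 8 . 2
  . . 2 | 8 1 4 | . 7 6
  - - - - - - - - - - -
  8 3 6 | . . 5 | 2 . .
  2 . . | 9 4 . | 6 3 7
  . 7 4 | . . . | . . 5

Step 1. [r2c8∈{4,5}] in col 8, 5 fits only at r2c8, so r2c8=5.
Step 2. [r5c4∈{3}] only 3 remains possible at r5c4. So r5c4=3.
Step 3. [r7c9∈{4,9}] row 7 places 9 nowhere but r7c9 ⇒ r7c9=9.
Step 4. [r9c7∈{1}] r9c7's peers cover all but 1 ⇒ r9c7=1.
Step 5. [r3c5∈{2,8,9}] in row 3, 8 fits only at r3c5, so r3c5=8.
Step 6. [r5c2∈{1,4,9}] r5c2 is the only open cell in col 2 admitting 4, so r5c2=4.
Step 7. [r1c6∈{6}] r1c6 has the single candidate 6 ⇒ r1c6=6.
Step 8. [r4c6∈{2}] nothing but 2 survives at r4c6. So r4c6=2.
Step 9. [r3c7∈{3,4,9}] in row 3, 9 fits only at r3c7 ⇒ r3c7=9.
Step 10. [r3c9∈{3,4}] row 3 places 3 nowhere but r3c9 ⇒ r3c9=3.
Step 11. [r2c7∈{4}] r2c7 is down to just 4, so r2c7=4.
Step 12. [r2c4∈{2}] nothing but 2 survives at r2c4 ⇒ r2c4=2.
Step 13. [r9c4∈{6}] r9c4 has the single candidate 6. So r9c4=6.
Step 14. [r4c4∈{7}] r4c4 has the single candidate 7. So r4c4=7.
Step 15. [r4c7∈{3}] only 3 remains possible at r4c7, so r4c7=3.
Step 16. [r6c2∈{9}] nothing but 9 survives at r6c2 ⇒ r6c2=9.
Step 17. [r8c6∈{8}] nothing but 8 survives at r8c6. So r8c6=8.
Step 18. [r6c7∈{5}] nothing but 5 survives at r6c7, so r6c7=5.
Step 19. [r9c8∈{8}] r9c8 is down to just 8. So r9c8=8.
Step 20. [r1c4∈{5}] r1c4 has the single candidate 5, so r1c4=5.
Step 21. [r2c5∈{9}] r2c5 has the single candidate 9, so r2c5=9.
Step 22. [r4c1∈{1}] nothing but 1 survives at r4c1. So r4c1=1.
Step 23. [r5c8∈{1}] r5c8 is down to just 1. So r5c8=1.
Step 24. [r9c5∈{2}] r9c5 has the single candidate 2. So r9c5=2.
Step 25. [r8c2∈{1}] r8c2 has the single candidate 1. So r8c2=1.
Step 26. [r9c1∈{9}] nothing but 9 survives at r9c1 ⇒ r9c1=9.
Step 27. [r5c6∈{9}] r5c6 has the single candidate 9. So r5c6=9.
Step 28. [r3c2∈{2}] r3c2's peers cover all but 2 ⇒ r3c2=2.
Step 29. [r4c9∈{4}] nothing but 4 survives at r4c9 ⇒ r4c9=4.
Step 30. [r2c3∈{3}] only 3 remains possible at r2c3, so r2c3=3.
Step 31. [r6c1∈{3}] r6c1 has the single candidate 3, so r6c1=3.
Step 32. [r9c6∈{3}] r9c6 has the single candidate 3 ⇒ r9c6=3.
Step 33. [r4c5∈{6}] only 6 remains possible at r4c5. So r4c5=6.
Step 34. [r8c3∈{5}] only 5 remains possible at r8c3. So r8c3=5.
Step 35. [r7c4∈{1}] r7c4 is down to just 1. So r7c4=1.
Step 36. [r3c4∈{4}] r3c4 is down to just 4, so r3c4=4.
Step 37. [r1c7∈{7}] r1c7 has the single candidate 7 ⇒ r1c7=7.
Step 38. [r7c8∈{4}] only 4 remains possible at r7c8. So r7c8=4.
Step 39. [r7c5∈{7}] r7c5 has the single candidate 7. So r7c5=7.

Answer: 4 8 9 5 3 6 7 2 1 / 7 6 3 2 9 1 4 5 8 / 5 2 1 4 8 7 9 6 3 / 1 5 8 7 6 2 3 9 4 / 6 4 7 3 5 9 8 1 2 / 3 9 2 8 1 4 5 7 6 / 8 3 6 1 7 5 2 4 9 / 2 1 5 9 4 8 6 3 7 / 9 7 4 6 2 3 1 8 5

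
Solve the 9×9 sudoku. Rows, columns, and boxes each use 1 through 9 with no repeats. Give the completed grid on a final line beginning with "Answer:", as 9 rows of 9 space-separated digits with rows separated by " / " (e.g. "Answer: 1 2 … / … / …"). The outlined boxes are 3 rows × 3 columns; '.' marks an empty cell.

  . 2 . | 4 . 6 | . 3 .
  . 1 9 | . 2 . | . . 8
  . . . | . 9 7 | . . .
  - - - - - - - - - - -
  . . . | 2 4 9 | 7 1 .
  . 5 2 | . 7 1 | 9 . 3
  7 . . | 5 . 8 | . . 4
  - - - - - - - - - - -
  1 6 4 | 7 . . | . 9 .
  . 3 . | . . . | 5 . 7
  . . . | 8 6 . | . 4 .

Step 1. [r8c8∈{2,6,8}] row 8 places 6 nowhere but r8c8, so r8c8=6.
Step 2. [r7c9∈{2}] r7c9's peers cover all but 2 ⇒ r7c9=2.
Step 3. [r1c7∈{1}] only 1 remains possible at r1c7. So r1c7=1.
Step 4. [r4c2∈{8}] r4c2's peers cover all but 8 ⇒ r4c2=8.
Step 5. [r1c5∈{5,8}] across col 5, 8 lands solely at r1c5 ⇒ r1c5=8.
Step 6. [r1c1∈{5}] r1c1's peers cover all but 5 ⇒ r1c1=5.
Step 7. [r2c6∈{3,5}] box 2 places 5 nowhere but r2c6 ⇒ r2c6=5.
Step 8. [r3c2∈{4}] r3c2's peers cover all but 4 ⇒ r3c2=4.
Step 9. [r7c6∈{3}] r7c6 has the single candidate 3 ⇒ r7c6=3.
Step 10. [r3c8∈{2,5}] 5 has one home in col 8: r3c8 ⇒ r3c8=5.
Step 11. [r3c9∈{6}] r3c9 has the single candidate 6, so r3c9=6.
Step 12. [r2c1∈{3,6}] r2c1 is the only open cell in row 2 admitting 6. So r2c1=6.
Step 13. [r4c1∈{3}] only 3 remains possible at r4c1, so r4c1=3.
Step 14. [r9c6∈{2}] r9c6's peers cover all but 2 ⇒ r9c6=2.
Step 15. [r9c2∈{7,9}] 7 has one home in col 2: r9c2, so r9c2=7.
Step 16. [r6c7∈{2,6}] r6c7 is the only open cell in col 7 admitting 6. So r6c7=6.
Step 17. [r3c1∈{8}] nothing but 8 survives at r3c1. So r3c1=8.
Step 18. [r8c4∈{1,9}] 9 has one home in col 4: r8c4, so r8c4=9.
Step 19. [r2c4∈{3}] nothing but 3 survives at r2c4, so r2c4=3.
Step 20. [r6c8∈{2}] only 2 remains possible at r6c8 ⇒ r6c8=2.
Step 21. [r8c1∈{2}] nothing but 2 survives at r8c1. So r8c1=2.
Step 22. [r2c8∈{7}] r2c8's peers cover all but 7, so r2c8=7.
Step 23. [r9c1∈{9}] r9c1 is down to just 9, so r9c1=9.
Step 24. [r7c7∈{8}] only 8 remains possible at r7c7, so r7c7=8.
Step 25. [r1c9∈{9}] nothing but 9 survives at r1c9. So r1c9=9.
Step 26. [r3c7∈{2}] only 2 remains possible at r3c7. So r3c7=2.
Step 27. [r9c7∈{3}] r9c7 is down to just 3 ⇒ r9c7=3.
Step 28. [r5c4∈{6}] only 6 remains possible at r5c4, so r5c4=6.
Step 29. [r3c3∈{3}] r3c3's peers cover all but 3 ⇒ r3c3=3.
Step 30. [r8c6∈{4}] r8c6 has the single candidate 4 ⇒ r8c6=4.
Step 31. [r6c3∈{1}] nothing but 1 survives at r6c3 ⇒ r6c3=1.
Step 32. [r5c8∈{8}] r5c8 is down to just 8. So r5c8=8.
Step 33. [r9c3∈{5}] r9c3 has the single candidate 5, so r9c3=5.
Step 34. [r5c1∈{4}] nothing but 4 survives at r5c1, so r5c1=4.
Step 35. [r2c7∈{4}] nothing but 4 survives at r2c7. So r2c7=4.
Step 36. [r9c9∈{1}] r9c9 is down to just 1. So r9c9=1.
Step 37. [r7c5∈{5}] nothing but 5 survives at r7c5. So r7c5=5.
Step 38. [r4c3∈{6}] r4c3's peers cover all but 6 ⇒ r4c3=6.
Step 39. [r1c3∈{7}] r1c3 is down to just 7, so r1c3=7.
Step 40. [r8c3∈{8}] only 8 remains possible at r8c3, so r8c3=8.
Step 41. [r8c5∈{1}] nothing but 1 survives at r8c5 ⇒ r8c5=1.
Step 42. [r6c2∈{9}] nothing but 9 survives at r6c2 ⇒ r6c2=9.
Step 43. [r4c9∈{5}] only 5 remains possible at r4c9, so r4c9=5.
Step 44. [r3c4∈{1}] r3c4 is down to just 1. So r3c4=1.
Step 45. [r6c5∈{3}] r6c5 is down to just 3, so r6c5=3.

Answer: 5 2 7 4 8 6 1 3 9 / 6 1 9 3 2 5 4 7 8 / 8 4 3 1 9 7 2 5 6 / 3 8 6 2 4 9 7 1 5 / 4 5 2 6 7 1 9 8 3 / 7 9 1 5 3 8 6 2 4 / 1 6 4 7 5 3 8 9 2 / 2 3 8 9 1 4 5 6 7 / 9 7 5 8 6 2 3 4 1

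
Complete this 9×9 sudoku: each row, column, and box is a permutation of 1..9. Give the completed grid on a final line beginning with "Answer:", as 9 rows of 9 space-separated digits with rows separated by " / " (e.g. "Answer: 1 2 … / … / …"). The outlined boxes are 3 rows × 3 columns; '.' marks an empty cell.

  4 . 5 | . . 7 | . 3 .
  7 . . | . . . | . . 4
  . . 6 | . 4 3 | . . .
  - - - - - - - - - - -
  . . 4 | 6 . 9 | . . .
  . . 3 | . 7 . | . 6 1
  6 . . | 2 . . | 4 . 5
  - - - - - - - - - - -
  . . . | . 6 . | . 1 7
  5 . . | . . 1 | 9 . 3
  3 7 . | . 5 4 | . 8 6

Step 1. [r9c7∈{2}] r9c7's peers cover all but 2, so r9c7=2.
Step 2. [r5c7∈{8}] nothing but 8 survives at r5c7, so r5c7=8.
Step 3. [r6c6∈{8}] r6c6 has the single candidate 8 ⇒ r6c6=8.
Step 4. [r9c4∈{9}] nothing but 9 survives at r9c4 ⇒ r9c4=9.
Step 5. [r4c9∈{2}] r4c9 has the single candidate 2, so r4c9=2.
Step 6. [r7c6∈{2}] r7c6's peers cover all but 2 ⇒ r7c6=2.
Step 7. [r8c5∈{8}] r8c5 is down to just 8 ⇒ r8c5=8.
Step 8. [r6c8∈{7,9}] across box 6, 9 lands solely at r6c8. So r6c8=9.
Step 9. [r6c2∈{1}] r6c2 is down to just 1, so r6c2=1.
Step 10. [r3c1∈{1,2,8,9}] col 1 places 1 nowhere but r3c1 ⇒ r3c1=1.
Step 11. [r2c2∈{2,3,8,9}] in row 2, 3 fits only at r2c2. So r2c2=3.
Step 12. [r5c6∈{5}] r5c6 has the single candidate 5, so r5c6=5.
Step 13. [r7c2∈{4,8,9}] in row 7, 4 fits only at r7c2 ⇒ r7c2=4.
Step 14. [r4c5∈{1,3}] across row 4, 1 lands solely at r4c5 ⇒ r4c5=1.
Step 15. [r5c1∈{2,9}] 2 has one home in col 1: r5c1 ⇒ r5c1=2.
Step 16. [r7c7∈{5}] only 5 remains possible at r7c7. So r7c7=5.
Step 17. [r5c2∈{9}] r5c2 is down to just 9. So r5c2=9.
Step 18. [r2c3∈{2,8,9}] r2c3 is the only open cell in box 1 admitting 9, so r2c3=9.
Step 19. [r2c4∈{1,5,8}] row 2 places 8 nowhere but r2c4 ⇒ r2c4=8.
Step 20. [r4c8∈{7}] r4c8 has the single candidate 7, so r4c8=7.
Step 21. [r1c5∈{2,9}] 9 has one home in col 5: r1c5. So r1c5=9.
Step 22. [r1c2∈{2,8}] 2 has one home in row 1: r1c2, so r1c2=2.
Step 23. [r1c7∈{1,6}] across row 1, 6 lands solely at r1c7. So r1c7=6.
Step 24. [r3c2∈{8}] only 8 remains possible at r3c2, so r3c2=8.
Step 25. [r3c8∈{2,5}] row 3 places 2 nowhere but r3c8, so r3c8=2.
Step 26. [r7c1∈{8,9}] r7c1 is the only open cell in row 7 admitting 9 ⇒ r7c1=9.
Step 27. [r8c3∈{2}] r8c3's peers cover all but 2 ⇒ r8c3=2.
Step 28. [r9c3∈{1}] r9c3's peers cover all but 1. So r9c3=1.
Step 29. [r6c5∈{3}] r6c5 has the single candidate 3 ⇒ r6c5=3.
Step 30. [r2c5∈{2}] r2c5's peers cover all but 2. So r2c5=2.
Step 31. [r4c1∈{8}] only 8 remains possible at r4c1 ⇒ r4c1=8.
Step 32. [r1c9∈{8}] nothing but 8 survives at r1c9 ⇒ r1c9=8.
Step 33. [r4c7∈{3}] r4c7 is down to just 3. So r4c7=3.
Step 34. [r8c8∈{4}] r8c8's peers cover all but 4 ⇒ r8c8=4.
Step 35. [r2c8∈{5}] nothing but 5 survives at r2c8 ⇒ r2c8=5.
Step 36. [r3c9∈{9}] r3c9 is down to just 9 ⇒ r3c9=9.
Step 37. [r8c4∈{7}] r8c4 has the single candidate 7. So r8c4=7.
Step 38. [r5c4∈{4}] only 4 remains possible at r5c4 ⇒ r5c4=4.
Step 39. [r8c2∈{6}] nothing but 6 survives at r8c2 ⇒ r8c2=6.
Step 40. [r3c7∈{7}] r3c7 is down to just 7. So r3c7=7.
Step 41. [r6c3∈{7}] only 7 remains possible at r6c3. So r6c3=7.
Step 42. [r3c4∈{5}] r3c4 is down to just 5 ⇒ r3c4=5.
Step 43. [r7c4∈{3}] r7c4 has the single candidate 3 ⇒ r7c4=3.
Step 44. [r2c7∈{1}] only 1 remains possible at r2c7. So r2c7=1.
Step 45. [r1c4∈{1}] r1c4 has the single candidate 1 ⇒ r1c4=1.
Step 46. [r2c6∈{6}] r2c6's peers cover all but 6. So r2c6=6.
Step 47. [r7c3∈{8}] r7c3 has the single candidate 8, so r7c3=8.
Step 48. [r4c2∈{5}] r4c2 has the single candidate 5 ⇒ r4c2=5.

Answer: 4 2 5 1 9 7 6 3 8 / 7 3 9 8 2 6 1 5 4 / 1 8 6 5 4 3 7 2 9 / 8 5 4 6 1 9 3 7 2 / 2 9 3 4 7 5 8 6 1 / 6 1 7 2 3 8 4 9 5 / 9 4 8 3 6 2 5 1 7 / 5 6 2 7 8 1 9 4 3 / 3 7 1 9 5 4 2 8 6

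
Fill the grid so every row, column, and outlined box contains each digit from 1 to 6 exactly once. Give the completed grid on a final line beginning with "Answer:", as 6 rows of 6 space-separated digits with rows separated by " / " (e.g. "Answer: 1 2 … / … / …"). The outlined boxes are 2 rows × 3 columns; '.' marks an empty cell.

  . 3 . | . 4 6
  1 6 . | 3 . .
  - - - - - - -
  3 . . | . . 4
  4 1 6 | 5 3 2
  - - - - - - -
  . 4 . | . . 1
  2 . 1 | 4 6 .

Step 1. [r6c2∈{5}] nothing but 5 survives at r6c2 ⇒ r6c2=5.
Step 2. [r3c3∈{2,5}] in row 3, 5 fits only at r3c3, so r3c3=5.
Step 3. [r5c5∈{2,5}] row 5 places 5 nowhere but r5c5 ⇒ r5c5=5.
Step 4. [r2c5∈{2}] only 2 remains possible at r2c5. So r2c5=2.
Step 5. [r1c4∈{1}] nothing but 1 survives at r1c4. So r1c4=1.
Step 6. [r2c3∈{4}] r2c3 has the single candidate 4 ⇒ r2c3=4.
Step 7. [r6c6∈{3}] r6c6 has the single candidate 3. So r6c6=3.
Step 8. [r3c2∈{2}] nothing but 2 survives at r3c2. So r3c2=2.
Step 9. [r3c5∈{1}] r3c5 is down to just 1, so r3c5=1.
Step 10. [r5c3∈{3}] r5c3 has the single candidate 3, so r5c3=3.
Step 11. [r1c1∈{5}] only 5 remains possible at r1c1. So r1c1=5.
Step 12. [r3c4∈{6}] nothing but 6 survives at r3c4. So r3c4=6.
Step 13. [r5c1∈{6}] r5c1's peers cover all but 6. So r5c1=6.
Step 14. [r2c6∈{5}] nothing but 5 survives at r2c6 ⇒ r2c6=5.
Step 15. [r1c3∈{2}] r1c3's peers cover all but 2. So r1c3=2.
Step 16. [r5c4∈{2}] r5c4 is down to just 2, so r5c4=2.

Answer: 5 3 2 1 4 6 / 1 6 4 3 2 5 / 3 2 5 6 1 4 / 4 1 6 5 3 2 / 6 4 3 2 5 1 / 2 5 1 4 6 3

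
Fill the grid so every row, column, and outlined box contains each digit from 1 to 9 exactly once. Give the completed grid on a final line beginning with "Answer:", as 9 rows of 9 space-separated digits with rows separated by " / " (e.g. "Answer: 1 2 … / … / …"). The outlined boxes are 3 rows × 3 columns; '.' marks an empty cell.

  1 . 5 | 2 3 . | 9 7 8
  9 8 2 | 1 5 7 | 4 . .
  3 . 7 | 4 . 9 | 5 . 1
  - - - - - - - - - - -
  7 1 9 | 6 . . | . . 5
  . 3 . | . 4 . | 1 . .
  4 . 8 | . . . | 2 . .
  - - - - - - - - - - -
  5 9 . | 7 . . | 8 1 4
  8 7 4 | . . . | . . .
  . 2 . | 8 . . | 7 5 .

Step 1. [r8c9∈{2,3,6,9}] across col 9, 2 lands solely at r8c9 ⇒ r8c9=2.
Step 2. [r9c1∈{6}] r9c1 has the single candidate 6 ⇒ r9c1=6.
Step 3. [r4c7∈{3}] only 3 remains possible at r4c7. So r4c7=3.
Step 4. [r3c2∈{6}] only 6 remains possible at r3c2. So r3c2=6.
Step 5. [r6c5∈{1,7,9}] 7 has one home in col 5: r6c5. So r6c5=7.
Step 6. [r6c6∈{1,3,5}] row 6 places 1 nowhere but r6c6, so r6c6=1.
Step 7. [r6c4∈{3,5,9}] 3 has one home in row 6: r6c4. So r6c4=3.
Step 8. [r5c4∈{5,9}] box 5 places 9 nowhere but r5c4, so r5c4=9.
Step 9. [r5c6∈{2,5,8}] row 5 places 5 nowhere but r5c6, so r5c6=5.
Step 10. [r8c5∈{1,6,9}] across row 8, 1 lands solely at r8c5, so r8c5=1.
Step 11. [r8c8∈{3,6,9}] row 8 places 9 nowhere but r8c8 ⇒ r8c8=9.
Step 12. [r6c8∈{6}] nothing but 6 survives at r6c8, so r6c8=6.
Step 13. [r9c9∈{3}] r9c9's peers cover all but 3, so r9c9=3.
Step 14. [r4c6∈{2,8}] 8 has one home in col 6: r4c6. So r4c6=8.
Step 15. [r7c5∈{2,6}] r7c5 is the only open cell in col 5 admitting 6, so r7c5=6.
Step 16. [r8c6∈{3}] r8c6's peers cover all but 3, so r8c6=3.
Step 17. [r9c6∈{4}] nothing but 4 survives at r9c6. So r9c6=4.
Step 18. [r8c4∈{5}] r8c4 has the single candidate 5. So r8c4=5.
Step 19. [r4c5∈{2}] r4c5 has the single candidate 2, so r4c5=2.
Step 20. [r7c6∈{2}] only 2 remains possible at r7c6, so r7c6=2.
Step 21. [r9c5∈{9}] r9c5 has the single candidate 9, so r9c5=9.
Step 22. [r8c7∈{6}] nothing but 6 survives at r8c7 ⇒ r8c7=6.
Step 23. [r1c2∈{4}] r1c2's peers cover all but 4 ⇒ r1c2=4.
Step 24. [r5c8∈{8}] only 8 remains possible at r5c8 ⇒ r5c8=8.
Step 25. [r4c8∈{4}] r4c8 is down to just 4 ⇒ r4c8=4.
Step 26. [r2c8∈{3}] r2c8 has the single candidate 3. So r2c8=3.
Step 27. [r5c3∈{6}] r5c3 is down to just 6, so r5c3=6.
Step 28. [r6c2∈{5}] r6c2 is down to just 5. So r6c2=5.
Step 29. [r3c5∈{8}] nothing but 8 survives at r3c5. So r3c5=8.
Step 30. [r9c3∈{1}] only 1 remains possible at r9c3 ⇒ r9c3=1.
Step 31. [r5c9∈{7}] only 7 remains possible at r5c9 ⇒ r5c9=7.
Step 32. [r2c9∈{6}] r2c9's peers cover all but 6, so r2c9=6.
Step 33. [r6c9∈{9}] r6c9's peers cover all but 9, so r6c9=9.
Step 34. [r7c3∈{3}] r7c3 is down to just 3, so r7c3=3.
Step 35. [r5c1∈{2}] r5c1's peers cover all but 2, so r5c1=2.
Step 36. [r3c8∈{2}] r3c8 is down to just 2 ⇒ r3c8=2.
Step 37. [r1c6∈{6}] r1c6 has the single candidate 6. So r1c6=6.

Answer: 1 4 5 2 3 6 9 7 8 / 9 8 2 1 5 7 4 3 6 / 3 6 7 4 8 9 5 2 1 / 7 1 9 6 2 8 3 4 5 / 2 3 6 9 4 5 1 8 7 / 4 5 8 3 7 1 2 6 9 / 5 9 3 7 6 2 8 1 4 / 8 7 4 5 1 3 6 9 2 / 6 2 1 8 9 4 7 5 3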